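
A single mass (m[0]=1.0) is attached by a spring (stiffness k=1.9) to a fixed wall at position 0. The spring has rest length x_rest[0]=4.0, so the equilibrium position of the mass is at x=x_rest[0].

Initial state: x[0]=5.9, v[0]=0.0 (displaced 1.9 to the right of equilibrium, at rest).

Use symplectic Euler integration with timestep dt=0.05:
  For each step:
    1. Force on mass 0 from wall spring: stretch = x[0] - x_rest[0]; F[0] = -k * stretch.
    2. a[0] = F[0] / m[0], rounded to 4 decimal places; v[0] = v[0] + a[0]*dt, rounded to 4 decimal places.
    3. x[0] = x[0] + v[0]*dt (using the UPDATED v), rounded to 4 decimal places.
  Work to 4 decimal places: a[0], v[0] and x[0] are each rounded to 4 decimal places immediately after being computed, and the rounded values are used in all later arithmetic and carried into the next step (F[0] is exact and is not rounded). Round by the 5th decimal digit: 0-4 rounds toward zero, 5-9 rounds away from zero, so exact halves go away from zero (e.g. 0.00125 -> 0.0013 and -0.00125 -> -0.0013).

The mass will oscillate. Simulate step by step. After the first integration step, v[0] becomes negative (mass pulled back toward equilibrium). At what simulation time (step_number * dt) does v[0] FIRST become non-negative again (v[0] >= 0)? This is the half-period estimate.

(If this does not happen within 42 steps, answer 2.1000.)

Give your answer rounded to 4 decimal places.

Answer: 2.1000

Derivation:
Step 0: x=[5.9000] v=[0.0000]
Step 1: x=[5.8910] v=[-0.1805]
Step 2: x=[5.8730] v=[-0.3601]
Step 3: x=[5.8461] v=[-0.5380]
Step 4: x=[5.8104] v=[-0.7134]
Step 5: x=[5.7661] v=[-0.8854]
Step 6: x=[5.7134] v=[-1.0532]
Step 7: x=[5.6526] v=[-1.2160]
Step 8: x=[5.5840] v=[-1.3730]
Step 9: x=[5.5078] v=[-1.5235]
Step 10: x=[5.4245] v=[-1.6667]
Step 11: x=[5.3344] v=[-1.8020]
Step 12: x=[5.2380] v=[-1.9288]
Step 13: x=[5.1357] v=[-2.0464]
Step 14: x=[5.0280] v=[-2.1543]
Step 15: x=[4.9154] v=[-2.2520]
Step 16: x=[4.7985] v=[-2.3390]
Step 17: x=[4.6778] v=[-2.4149]
Step 18: x=[4.5538] v=[-2.4793]
Step 19: x=[4.4272] v=[-2.5319]
Step 20: x=[4.2986] v=[-2.5725]
Step 21: x=[4.1686] v=[-2.6009]
Step 22: x=[4.0378] v=[-2.6169]
Step 23: x=[3.9068] v=[-2.6205]
Step 24: x=[3.7762] v=[-2.6116]
Step 25: x=[3.6467] v=[-2.5903]
Step 26: x=[3.5189] v=[-2.5567]
Step 27: x=[3.3934] v=[-2.5110]
Step 28: x=[3.2707] v=[-2.4534]
Step 29: x=[3.1515] v=[-2.3841]
Step 30: x=[3.0363] v=[-2.3035]
Step 31: x=[2.9257] v=[-2.2120]
Step 32: x=[2.8202] v=[-2.1099]
Step 33: x=[2.7203] v=[-1.9978]
Step 34: x=[2.6265] v=[-1.8762]
Step 35: x=[2.5392] v=[-1.7457]
Step 36: x=[2.4589] v=[-1.6069]
Step 37: x=[2.3859] v=[-1.4605]
Step 38: x=[2.3205] v=[-1.3072]
Step 39: x=[2.2631] v=[-1.1476]
Step 40: x=[2.2140] v=[-0.9826]
Step 41: x=[2.1734] v=[-0.8129]
Step 42: x=[2.1414] v=[-0.6394]
v[0] did not become non-negative within 42 steps; using fallback time=2.1000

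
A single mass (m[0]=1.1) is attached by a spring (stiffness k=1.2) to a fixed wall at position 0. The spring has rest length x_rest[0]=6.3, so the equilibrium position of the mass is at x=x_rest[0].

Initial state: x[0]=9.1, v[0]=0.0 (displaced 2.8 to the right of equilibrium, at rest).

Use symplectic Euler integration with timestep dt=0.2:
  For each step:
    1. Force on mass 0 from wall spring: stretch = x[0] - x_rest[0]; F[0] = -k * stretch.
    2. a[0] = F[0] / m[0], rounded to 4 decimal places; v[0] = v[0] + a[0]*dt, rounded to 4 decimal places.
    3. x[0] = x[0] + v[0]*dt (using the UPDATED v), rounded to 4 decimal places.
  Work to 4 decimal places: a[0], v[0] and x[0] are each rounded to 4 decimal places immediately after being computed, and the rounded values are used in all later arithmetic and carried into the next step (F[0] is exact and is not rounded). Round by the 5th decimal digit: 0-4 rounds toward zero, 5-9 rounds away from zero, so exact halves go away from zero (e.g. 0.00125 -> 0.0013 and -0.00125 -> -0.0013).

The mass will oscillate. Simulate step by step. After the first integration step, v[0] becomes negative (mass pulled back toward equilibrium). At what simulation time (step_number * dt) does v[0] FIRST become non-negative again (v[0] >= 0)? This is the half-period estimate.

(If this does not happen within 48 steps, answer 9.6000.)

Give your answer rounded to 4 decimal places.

Step 0: x=[9.1000] v=[0.0000]
Step 1: x=[8.9778] v=[-0.6109]
Step 2: x=[8.7388] v=[-1.1951]
Step 3: x=[8.3934] v=[-1.7272]
Step 4: x=[7.9566] v=[-2.1839]
Step 5: x=[7.4475] v=[-2.5453]
Step 6: x=[6.8884] v=[-2.7957]
Step 7: x=[6.3036] v=[-2.9241]
Step 8: x=[5.7186] v=[-2.9249]
Step 9: x=[5.1590] v=[-2.7980]
Step 10: x=[4.6492] v=[-2.5491]
Step 11: x=[4.2114] v=[-2.1889]
Step 12: x=[3.8648] v=[-1.7332]
Step 13: x=[3.6244] v=[-1.2019]
Step 14: x=[3.5008] v=[-0.6181]
Step 15: x=[3.4993] v=[-0.0074]
Step 16: x=[3.6200] v=[0.6037]
First v>=0 after going negative at step 16, time=3.2000

Answer: 3.2000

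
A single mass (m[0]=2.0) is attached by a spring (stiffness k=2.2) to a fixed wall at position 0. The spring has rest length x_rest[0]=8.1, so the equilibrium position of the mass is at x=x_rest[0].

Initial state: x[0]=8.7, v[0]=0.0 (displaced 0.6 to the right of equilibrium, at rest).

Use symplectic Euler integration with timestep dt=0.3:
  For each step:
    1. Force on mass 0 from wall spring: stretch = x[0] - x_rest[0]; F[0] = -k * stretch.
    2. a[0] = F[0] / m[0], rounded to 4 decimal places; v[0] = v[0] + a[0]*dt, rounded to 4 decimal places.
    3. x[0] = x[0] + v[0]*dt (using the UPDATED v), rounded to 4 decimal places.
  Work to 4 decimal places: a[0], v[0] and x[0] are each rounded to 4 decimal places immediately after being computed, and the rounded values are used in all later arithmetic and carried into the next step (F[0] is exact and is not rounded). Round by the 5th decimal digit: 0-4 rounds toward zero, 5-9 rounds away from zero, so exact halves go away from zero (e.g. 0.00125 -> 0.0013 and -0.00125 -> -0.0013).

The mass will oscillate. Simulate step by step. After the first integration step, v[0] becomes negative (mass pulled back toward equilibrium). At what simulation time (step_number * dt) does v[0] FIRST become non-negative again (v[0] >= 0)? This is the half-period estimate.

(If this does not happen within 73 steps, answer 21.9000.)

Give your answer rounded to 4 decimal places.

Step 0: x=[8.7000] v=[0.0000]
Step 1: x=[8.6406] v=[-0.1980]
Step 2: x=[8.5277] v=[-0.3764]
Step 3: x=[8.3724] v=[-0.5176]
Step 4: x=[8.1902] v=[-0.6075]
Step 5: x=[7.9990] v=[-0.6373]
Step 6: x=[7.8178] v=[-0.6040]
Step 7: x=[7.6645] v=[-0.5109]
Step 8: x=[7.5543] v=[-0.3672]
Step 9: x=[7.4982] v=[-0.1871]
Step 10: x=[7.5017] v=[0.0115]
First v>=0 after going negative at step 10, time=3.0000

Answer: 3.0000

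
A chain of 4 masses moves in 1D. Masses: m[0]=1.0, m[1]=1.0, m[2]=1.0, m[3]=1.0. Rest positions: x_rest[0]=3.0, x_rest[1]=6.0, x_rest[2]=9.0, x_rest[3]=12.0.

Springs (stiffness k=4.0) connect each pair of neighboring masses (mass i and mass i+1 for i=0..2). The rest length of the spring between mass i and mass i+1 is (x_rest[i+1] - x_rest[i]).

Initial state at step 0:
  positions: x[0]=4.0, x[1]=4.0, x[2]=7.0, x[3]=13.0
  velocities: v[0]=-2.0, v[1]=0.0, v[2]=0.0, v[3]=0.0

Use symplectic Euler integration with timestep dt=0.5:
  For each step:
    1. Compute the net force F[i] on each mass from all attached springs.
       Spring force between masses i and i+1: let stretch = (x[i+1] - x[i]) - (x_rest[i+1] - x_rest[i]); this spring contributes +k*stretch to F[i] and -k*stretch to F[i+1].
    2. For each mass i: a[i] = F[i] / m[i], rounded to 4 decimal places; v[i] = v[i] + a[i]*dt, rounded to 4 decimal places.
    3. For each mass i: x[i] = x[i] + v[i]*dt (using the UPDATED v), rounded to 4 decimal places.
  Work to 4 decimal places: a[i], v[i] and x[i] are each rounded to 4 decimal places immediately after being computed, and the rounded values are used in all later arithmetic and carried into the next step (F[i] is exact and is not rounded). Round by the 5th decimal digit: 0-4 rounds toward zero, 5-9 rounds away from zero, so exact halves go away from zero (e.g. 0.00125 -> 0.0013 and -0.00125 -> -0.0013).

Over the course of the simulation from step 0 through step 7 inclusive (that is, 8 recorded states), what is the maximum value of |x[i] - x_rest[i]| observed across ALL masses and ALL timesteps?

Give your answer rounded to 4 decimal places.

Step 0: x=[4.0000 4.0000 7.0000 13.0000] v=[-2.0000 0.0000 0.0000 0.0000]
Step 1: x=[0.0000 7.0000 10.0000 10.0000] v=[-8.0000 6.0000 6.0000 -6.0000]
Step 2: x=[0.0000 6.0000 10.0000 10.0000] v=[0.0000 -2.0000 0.0000 0.0000]
Step 3: x=[3.0000 3.0000 6.0000 13.0000] v=[6.0000 -6.0000 -8.0000 6.0000]
Step 4: x=[3.0000 3.0000 6.0000 12.0000] v=[0.0000 0.0000 0.0000 -2.0000]
Step 5: x=[0.0000 6.0000 9.0000 8.0000] v=[-6.0000 6.0000 6.0000 -8.0000]
Step 6: x=[0.0000 6.0000 8.0000 8.0000] v=[0.0000 0.0000 -2.0000 0.0000]
Step 7: x=[3.0000 2.0000 5.0000 11.0000] v=[6.0000 -8.0000 -6.0000 6.0000]
Max displacement = 4.0000

Answer: 4.0000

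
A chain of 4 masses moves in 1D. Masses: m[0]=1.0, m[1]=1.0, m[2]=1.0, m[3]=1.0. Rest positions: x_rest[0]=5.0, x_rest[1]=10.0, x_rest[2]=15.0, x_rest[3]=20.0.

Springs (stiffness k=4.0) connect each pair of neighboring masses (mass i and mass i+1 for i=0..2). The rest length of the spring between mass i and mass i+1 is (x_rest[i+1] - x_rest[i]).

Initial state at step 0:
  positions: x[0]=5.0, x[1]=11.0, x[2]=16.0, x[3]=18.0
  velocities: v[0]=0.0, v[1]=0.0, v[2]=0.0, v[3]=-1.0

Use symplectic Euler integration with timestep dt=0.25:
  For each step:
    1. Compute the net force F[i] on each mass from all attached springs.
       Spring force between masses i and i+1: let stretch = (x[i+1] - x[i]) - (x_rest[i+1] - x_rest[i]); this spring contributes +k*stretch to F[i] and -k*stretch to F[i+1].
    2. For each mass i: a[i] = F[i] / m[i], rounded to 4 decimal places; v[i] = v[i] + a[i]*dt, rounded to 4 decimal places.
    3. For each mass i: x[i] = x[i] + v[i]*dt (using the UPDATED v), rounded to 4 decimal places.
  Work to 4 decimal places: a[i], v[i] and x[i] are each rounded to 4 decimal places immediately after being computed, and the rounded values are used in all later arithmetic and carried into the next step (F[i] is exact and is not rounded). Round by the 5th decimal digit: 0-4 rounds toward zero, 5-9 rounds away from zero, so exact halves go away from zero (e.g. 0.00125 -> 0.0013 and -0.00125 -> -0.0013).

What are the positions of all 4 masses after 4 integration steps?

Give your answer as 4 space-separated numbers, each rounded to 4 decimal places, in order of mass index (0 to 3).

Step 0: x=[5.0000 11.0000 16.0000 18.0000] v=[0.0000 0.0000 0.0000 -1.0000]
Step 1: x=[5.2500 10.7500 15.2500 18.5000] v=[1.0000 -1.0000 -3.0000 2.0000]
Step 2: x=[5.6250 10.2500 14.1875 19.4375] v=[1.5000 -2.0000 -4.2500 3.7500]
Step 3: x=[5.9063 9.5781 13.4531 20.3125] v=[1.1250 -2.6875 -2.9375 3.5000]
Step 4: x=[5.8555 8.9570 13.4648 20.7227] v=[-0.2032 -2.4843 0.0469 1.6406]

Answer: 5.8555 8.9570 13.4648 20.7227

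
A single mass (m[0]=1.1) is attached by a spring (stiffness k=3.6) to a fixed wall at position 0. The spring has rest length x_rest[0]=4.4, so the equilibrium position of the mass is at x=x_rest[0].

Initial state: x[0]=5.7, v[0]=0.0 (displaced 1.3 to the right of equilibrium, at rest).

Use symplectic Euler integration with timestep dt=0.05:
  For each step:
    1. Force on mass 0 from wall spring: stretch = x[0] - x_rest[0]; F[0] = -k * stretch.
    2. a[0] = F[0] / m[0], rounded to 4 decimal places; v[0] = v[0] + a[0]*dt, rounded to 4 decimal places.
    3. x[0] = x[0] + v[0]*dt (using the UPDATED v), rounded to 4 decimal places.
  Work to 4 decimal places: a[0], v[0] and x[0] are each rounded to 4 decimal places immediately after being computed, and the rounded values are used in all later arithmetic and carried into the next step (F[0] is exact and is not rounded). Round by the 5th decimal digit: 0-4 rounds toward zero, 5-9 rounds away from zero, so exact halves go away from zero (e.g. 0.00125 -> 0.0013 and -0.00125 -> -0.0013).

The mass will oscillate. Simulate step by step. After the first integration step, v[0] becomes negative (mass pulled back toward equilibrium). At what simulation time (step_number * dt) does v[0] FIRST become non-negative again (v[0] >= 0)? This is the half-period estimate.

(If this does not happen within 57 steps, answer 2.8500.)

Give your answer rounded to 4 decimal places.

Answer: 1.7500

Derivation:
Step 0: x=[5.7000] v=[0.0000]
Step 1: x=[5.6894] v=[-0.2127]
Step 2: x=[5.6682] v=[-0.4237]
Step 3: x=[5.6366] v=[-0.6312]
Step 4: x=[5.5949] v=[-0.8336]
Step 5: x=[5.5434] v=[-1.0291]
Step 6: x=[5.4826] v=[-1.2162]
Step 7: x=[5.4129] v=[-1.3934]
Step 8: x=[5.3349] v=[-1.5591]
Step 9: x=[5.2493] v=[-1.7121]
Step 10: x=[5.1567] v=[-1.8511]
Step 11: x=[5.0580] v=[-1.9749]
Step 12: x=[4.9539] v=[-2.0826]
Step 13: x=[4.8452] v=[-2.1732]
Step 14: x=[4.7329] v=[-2.2461]
Step 15: x=[4.6179] v=[-2.3006]
Step 16: x=[4.5011] v=[-2.3363]
Step 17: x=[4.3835] v=[-2.3528]
Step 18: x=[4.2660] v=[-2.3501]
Step 19: x=[4.1496] v=[-2.3282]
Step 20: x=[4.0352] v=[-2.2872]
Step 21: x=[3.9238] v=[-2.2275]
Step 22: x=[3.8163] v=[-2.1496]
Step 23: x=[3.7136] v=[-2.0541]
Step 24: x=[3.6165] v=[-1.9418]
Step 25: x=[3.5258] v=[-1.8136]
Step 26: x=[3.4423] v=[-1.6706]
Step 27: x=[3.3666] v=[-1.5139]
Step 28: x=[3.2994] v=[-1.3448]
Step 29: x=[3.2412] v=[-1.1647]
Step 30: x=[3.1924] v=[-0.9751]
Step 31: x=[3.1535] v=[-0.7775]
Step 32: x=[3.1248] v=[-0.5735]
Step 33: x=[3.1066] v=[-0.3648]
Step 34: x=[3.0989] v=[-0.1532]
Step 35: x=[3.1019] v=[0.0597]
First v>=0 after going negative at step 35, time=1.7500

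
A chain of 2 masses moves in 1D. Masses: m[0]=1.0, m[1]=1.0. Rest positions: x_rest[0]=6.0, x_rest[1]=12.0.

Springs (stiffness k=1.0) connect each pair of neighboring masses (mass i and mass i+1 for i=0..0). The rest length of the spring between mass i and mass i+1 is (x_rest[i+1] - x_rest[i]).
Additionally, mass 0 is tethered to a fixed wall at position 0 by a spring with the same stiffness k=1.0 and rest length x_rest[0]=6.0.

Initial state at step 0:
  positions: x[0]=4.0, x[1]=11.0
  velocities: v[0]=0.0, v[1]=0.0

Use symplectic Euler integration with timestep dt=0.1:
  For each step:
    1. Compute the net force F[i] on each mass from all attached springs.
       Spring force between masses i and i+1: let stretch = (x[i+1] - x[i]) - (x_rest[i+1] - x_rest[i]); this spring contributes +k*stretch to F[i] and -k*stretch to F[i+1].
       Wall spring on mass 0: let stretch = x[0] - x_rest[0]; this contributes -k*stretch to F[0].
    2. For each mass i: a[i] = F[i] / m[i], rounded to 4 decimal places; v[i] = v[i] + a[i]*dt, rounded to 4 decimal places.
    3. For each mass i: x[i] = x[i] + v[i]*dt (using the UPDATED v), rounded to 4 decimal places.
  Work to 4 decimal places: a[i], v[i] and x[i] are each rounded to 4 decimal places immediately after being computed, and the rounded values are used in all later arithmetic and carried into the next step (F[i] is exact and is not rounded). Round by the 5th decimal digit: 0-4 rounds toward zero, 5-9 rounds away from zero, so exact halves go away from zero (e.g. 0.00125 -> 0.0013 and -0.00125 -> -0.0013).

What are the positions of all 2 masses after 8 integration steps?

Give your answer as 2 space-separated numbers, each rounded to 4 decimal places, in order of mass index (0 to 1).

Step 0: x=[4.0000 11.0000] v=[0.0000 0.0000]
Step 1: x=[4.0300 10.9900] v=[0.3000 -0.1000]
Step 2: x=[4.0893 10.9704] v=[0.5930 -0.1960]
Step 3: x=[4.1765 10.9420] v=[0.8722 -0.2841]
Step 4: x=[4.2896 10.9059] v=[1.1311 -0.3607]
Step 5: x=[4.4260 10.8637] v=[1.3638 -0.4223]
Step 6: x=[4.5825 10.8171] v=[1.5650 -0.4661]
Step 7: x=[4.7555 10.7681] v=[1.7302 -0.4896]
Step 8: x=[4.9411 10.7190] v=[1.8559 -0.4909]

Answer: 4.9411 10.7190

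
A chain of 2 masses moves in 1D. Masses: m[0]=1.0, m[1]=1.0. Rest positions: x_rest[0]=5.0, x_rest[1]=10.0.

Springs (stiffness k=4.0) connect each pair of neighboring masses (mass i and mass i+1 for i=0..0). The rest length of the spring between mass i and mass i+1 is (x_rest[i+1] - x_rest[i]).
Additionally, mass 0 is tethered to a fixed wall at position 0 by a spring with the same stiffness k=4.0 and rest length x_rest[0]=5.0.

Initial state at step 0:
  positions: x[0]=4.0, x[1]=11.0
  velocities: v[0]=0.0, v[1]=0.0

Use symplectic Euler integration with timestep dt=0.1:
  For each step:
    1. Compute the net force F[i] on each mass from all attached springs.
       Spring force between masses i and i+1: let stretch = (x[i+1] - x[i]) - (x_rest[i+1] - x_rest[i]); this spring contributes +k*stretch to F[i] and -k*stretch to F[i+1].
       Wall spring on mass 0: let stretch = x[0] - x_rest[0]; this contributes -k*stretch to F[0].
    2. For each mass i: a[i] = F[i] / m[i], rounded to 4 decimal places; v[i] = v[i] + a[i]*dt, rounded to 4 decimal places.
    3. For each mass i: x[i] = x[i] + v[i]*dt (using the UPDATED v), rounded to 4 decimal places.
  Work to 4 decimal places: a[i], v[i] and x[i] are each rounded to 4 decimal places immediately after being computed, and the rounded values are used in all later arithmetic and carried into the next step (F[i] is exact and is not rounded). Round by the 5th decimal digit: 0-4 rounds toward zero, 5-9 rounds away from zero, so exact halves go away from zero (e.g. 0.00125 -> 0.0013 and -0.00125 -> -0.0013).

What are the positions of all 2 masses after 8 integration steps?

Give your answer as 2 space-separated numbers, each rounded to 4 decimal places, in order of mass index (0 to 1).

Answer: 6.1874 9.4561

Derivation:
Step 0: x=[4.0000 11.0000] v=[0.0000 0.0000]
Step 1: x=[4.1200 10.9200] v=[1.2000 -0.8000]
Step 2: x=[4.3472 10.7680] v=[2.2720 -1.5200]
Step 3: x=[4.6573 10.5592] v=[3.1014 -2.0883]
Step 4: x=[5.0172 10.3143] v=[3.5992 -2.4491]
Step 5: x=[5.3883 10.0575] v=[3.7112 -2.5679]
Step 6: x=[5.7307 9.8139] v=[3.4236 -2.4356]
Step 7: x=[6.0072 9.6070] v=[2.7646 -2.0689]
Step 8: x=[6.1874 9.4561] v=[1.8016 -1.5088]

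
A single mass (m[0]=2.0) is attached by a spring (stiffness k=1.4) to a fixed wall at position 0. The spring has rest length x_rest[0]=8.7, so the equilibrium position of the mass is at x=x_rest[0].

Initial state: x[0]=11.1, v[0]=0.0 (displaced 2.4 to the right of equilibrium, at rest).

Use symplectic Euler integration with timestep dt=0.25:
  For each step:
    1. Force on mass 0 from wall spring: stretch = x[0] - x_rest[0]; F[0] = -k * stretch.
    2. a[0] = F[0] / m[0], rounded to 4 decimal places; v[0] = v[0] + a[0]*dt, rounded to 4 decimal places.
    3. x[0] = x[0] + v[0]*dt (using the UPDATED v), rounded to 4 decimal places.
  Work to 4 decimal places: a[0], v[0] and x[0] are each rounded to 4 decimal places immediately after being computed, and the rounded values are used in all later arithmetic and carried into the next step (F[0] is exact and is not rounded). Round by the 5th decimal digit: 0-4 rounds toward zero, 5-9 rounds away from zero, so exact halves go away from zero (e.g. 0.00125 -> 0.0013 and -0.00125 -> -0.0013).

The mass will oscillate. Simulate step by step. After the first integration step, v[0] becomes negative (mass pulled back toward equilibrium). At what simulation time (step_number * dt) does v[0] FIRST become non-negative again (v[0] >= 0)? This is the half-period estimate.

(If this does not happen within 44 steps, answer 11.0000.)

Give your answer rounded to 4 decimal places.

Answer: 3.7500

Derivation:
Step 0: x=[11.1000] v=[0.0000]
Step 1: x=[10.9950] v=[-0.4200]
Step 2: x=[10.7896] v=[-0.8216]
Step 3: x=[10.4928] v=[-1.1873]
Step 4: x=[10.1175] v=[-1.5011]
Step 5: x=[9.6802] v=[-1.7492]
Step 6: x=[9.2000] v=[-1.9207]
Step 7: x=[8.6980] v=[-2.0082]
Step 8: x=[8.1960] v=[-2.0079]
Step 9: x=[7.7161] v=[-1.9197]
Step 10: x=[7.2792] v=[-1.7475]
Step 11: x=[6.9045] v=[-1.4989]
Step 12: x=[6.6083] v=[-1.1847]
Step 13: x=[6.4036] v=[-0.8187]
Step 14: x=[6.2994] v=[-0.4168]
Step 15: x=[6.3002] v=[0.0033]
First v>=0 after going negative at step 15, time=3.7500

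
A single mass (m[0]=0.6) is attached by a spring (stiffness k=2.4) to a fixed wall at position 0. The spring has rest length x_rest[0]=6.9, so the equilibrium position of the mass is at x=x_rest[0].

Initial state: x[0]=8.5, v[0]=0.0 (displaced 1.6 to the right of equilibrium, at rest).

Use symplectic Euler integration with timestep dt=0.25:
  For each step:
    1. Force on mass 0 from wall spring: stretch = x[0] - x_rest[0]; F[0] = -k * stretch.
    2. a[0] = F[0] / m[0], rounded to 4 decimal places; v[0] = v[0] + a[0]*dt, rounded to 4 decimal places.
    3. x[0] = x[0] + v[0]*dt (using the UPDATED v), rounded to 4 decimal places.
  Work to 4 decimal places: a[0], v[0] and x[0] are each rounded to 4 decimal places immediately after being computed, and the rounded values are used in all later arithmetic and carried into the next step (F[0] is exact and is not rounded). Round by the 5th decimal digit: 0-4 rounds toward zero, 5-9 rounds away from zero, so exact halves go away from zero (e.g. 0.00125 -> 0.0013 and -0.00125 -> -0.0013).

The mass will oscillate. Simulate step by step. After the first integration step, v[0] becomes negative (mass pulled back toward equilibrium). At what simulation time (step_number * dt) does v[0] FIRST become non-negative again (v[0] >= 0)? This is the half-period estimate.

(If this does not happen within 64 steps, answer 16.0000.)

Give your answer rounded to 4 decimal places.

Answer: 1.7500

Derivation:
Step 0: x=[8.5000] v=[0.0000]
Step 1: x=[8.1000] v=[-1.6000]
Step 2: x=[7.4000] v=[-2.8000]
Step 3: x=[6.5750] v=[-3.3000]
Step 4: x=[5.8313] v=[-2.9750]
Step 5: x=[5.3547] v=[-1.9063]
Step 6: x=[5.2645] v=[-0.3610]
Step 7: x=[5.5831] v=[1.2745]
First v>=0 after going negative at step 7, time=1.7500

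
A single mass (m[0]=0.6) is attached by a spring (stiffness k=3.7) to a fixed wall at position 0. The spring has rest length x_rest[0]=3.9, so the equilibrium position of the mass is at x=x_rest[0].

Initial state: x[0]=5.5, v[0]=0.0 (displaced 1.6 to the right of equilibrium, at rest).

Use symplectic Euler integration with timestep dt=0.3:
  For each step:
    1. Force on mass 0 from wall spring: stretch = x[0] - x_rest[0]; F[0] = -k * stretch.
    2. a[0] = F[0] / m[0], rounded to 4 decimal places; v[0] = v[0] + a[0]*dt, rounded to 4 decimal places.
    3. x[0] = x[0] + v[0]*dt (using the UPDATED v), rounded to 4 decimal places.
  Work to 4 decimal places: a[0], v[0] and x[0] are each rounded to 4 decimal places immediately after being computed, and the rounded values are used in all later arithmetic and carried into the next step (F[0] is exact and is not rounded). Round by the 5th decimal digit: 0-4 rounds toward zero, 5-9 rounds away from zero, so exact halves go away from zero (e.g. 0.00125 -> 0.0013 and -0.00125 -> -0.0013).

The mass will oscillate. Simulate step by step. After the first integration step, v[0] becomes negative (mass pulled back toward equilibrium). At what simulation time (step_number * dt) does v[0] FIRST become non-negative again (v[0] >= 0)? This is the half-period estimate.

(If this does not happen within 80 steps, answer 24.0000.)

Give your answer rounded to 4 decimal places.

Step 0: x=[5.5000] v=[0.0000]
Step 1: x=[4.6120] v=[-2.9600]
Step 2: x=[3.3288] v=[-4.2772]
Step 3: x=[2.3627] v=[-3.2205]
Step 4: x=[2.2498] v=[-0.3765]
Step 5: x=[3.0527] v=[2.6764]
First v>=0 after going negative at step 5, time=1.5000

Answer: 1.5000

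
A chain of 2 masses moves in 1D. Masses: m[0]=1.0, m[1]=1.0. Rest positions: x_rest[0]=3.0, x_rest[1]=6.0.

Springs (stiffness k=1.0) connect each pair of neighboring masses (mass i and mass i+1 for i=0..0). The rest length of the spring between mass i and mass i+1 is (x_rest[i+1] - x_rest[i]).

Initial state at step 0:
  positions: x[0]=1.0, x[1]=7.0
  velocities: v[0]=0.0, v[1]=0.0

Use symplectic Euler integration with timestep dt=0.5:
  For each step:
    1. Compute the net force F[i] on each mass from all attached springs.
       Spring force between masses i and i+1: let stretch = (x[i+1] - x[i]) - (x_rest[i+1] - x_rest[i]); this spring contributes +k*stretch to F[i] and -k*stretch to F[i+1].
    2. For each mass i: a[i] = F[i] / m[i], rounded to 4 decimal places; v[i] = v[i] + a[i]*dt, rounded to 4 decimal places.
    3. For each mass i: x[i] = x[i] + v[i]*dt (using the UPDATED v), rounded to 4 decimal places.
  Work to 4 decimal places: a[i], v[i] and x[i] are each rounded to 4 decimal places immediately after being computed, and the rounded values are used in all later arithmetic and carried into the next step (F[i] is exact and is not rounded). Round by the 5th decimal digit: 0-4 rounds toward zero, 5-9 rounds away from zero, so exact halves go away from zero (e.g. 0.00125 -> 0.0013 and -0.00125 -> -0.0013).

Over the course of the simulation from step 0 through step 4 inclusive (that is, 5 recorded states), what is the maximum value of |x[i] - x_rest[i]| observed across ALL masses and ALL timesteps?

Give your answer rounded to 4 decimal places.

Step 0: x=[1.0000 7.0000] v=[0.0000 0.0000]
Step 1: x=[1.7500 6.2500] v=[1.5000 -1.5000]
Step 2: x=[2.8750 5.1250] v=[2.2500 -2.2500]
Step 3: x=[3.8125 4.1875] v=[1.8750 -1.8750]
Step 4: x=[4.0938 3.9063] v=[0.5625 -0.5625]
Max displacement = 2.0937

Answer: 2.0937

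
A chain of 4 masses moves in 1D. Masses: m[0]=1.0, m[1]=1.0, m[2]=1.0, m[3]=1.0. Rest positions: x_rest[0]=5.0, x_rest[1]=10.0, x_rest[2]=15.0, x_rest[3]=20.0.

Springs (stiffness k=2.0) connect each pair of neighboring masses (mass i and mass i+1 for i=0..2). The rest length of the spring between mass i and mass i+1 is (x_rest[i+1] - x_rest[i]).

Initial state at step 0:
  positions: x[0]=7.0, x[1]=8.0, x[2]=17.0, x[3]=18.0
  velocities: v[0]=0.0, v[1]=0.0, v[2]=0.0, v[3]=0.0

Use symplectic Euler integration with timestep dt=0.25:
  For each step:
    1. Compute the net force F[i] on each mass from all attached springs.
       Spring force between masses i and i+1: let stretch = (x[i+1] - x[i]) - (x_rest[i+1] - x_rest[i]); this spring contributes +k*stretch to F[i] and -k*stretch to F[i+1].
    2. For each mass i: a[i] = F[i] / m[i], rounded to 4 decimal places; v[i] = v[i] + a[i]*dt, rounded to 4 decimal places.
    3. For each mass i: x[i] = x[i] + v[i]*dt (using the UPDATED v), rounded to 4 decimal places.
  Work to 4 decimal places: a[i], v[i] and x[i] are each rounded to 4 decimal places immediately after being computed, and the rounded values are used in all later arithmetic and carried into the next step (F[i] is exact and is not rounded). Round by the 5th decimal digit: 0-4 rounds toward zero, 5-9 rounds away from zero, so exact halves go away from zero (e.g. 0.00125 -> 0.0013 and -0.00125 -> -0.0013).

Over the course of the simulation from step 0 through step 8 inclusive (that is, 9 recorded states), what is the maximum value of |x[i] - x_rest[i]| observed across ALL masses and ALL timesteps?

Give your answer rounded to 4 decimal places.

Answer: 2.6699

Derivation:
Step 0: x=[7.0000 8.0000 17.0000 18.0000] v=[0.0000 0.0000 0.0000 0.0000]
Step 1: x=[6.5000 9.0000 16.0000 18.5000] v=[-2.0000 4.0000 -4.0000 2.0000]
Step 2: x=[5.6875 10.5625 14.4375 19.3125] v=[-3.2500 6.2500 -6.2500 3.2500]
Step 3: x=[4.8594 12.0000 13.0000 20.1406] v=[-3.3125 5.7500 -5.7500 3.3125]
Step 4: x=[4.2989 12.6699 12.3301 20.7012] v=[-2.2422 2.6797 -2.6797 2.2422]
Step 5: x=[4.1597 12.2510 12.7491 20.8404] v=[-0.5567 -1.6757 1.6758 0.5567]
Step 6: x=[4.4070 10.8829 14.1172 20.5932] v=[0.9890 -5.4723 5.4724 -0.9890]
Step 7: x=[4.8388 9.1096 15.8905 20.1615] v=[1.7270 -7.0931 7.0933 -1.7270]
Step 8: x=[5.1794 7.6501 17.3501 19.8209] v=[1.3624 -5.8381 5.8384 -1.3625]
Max displacement = 2.6699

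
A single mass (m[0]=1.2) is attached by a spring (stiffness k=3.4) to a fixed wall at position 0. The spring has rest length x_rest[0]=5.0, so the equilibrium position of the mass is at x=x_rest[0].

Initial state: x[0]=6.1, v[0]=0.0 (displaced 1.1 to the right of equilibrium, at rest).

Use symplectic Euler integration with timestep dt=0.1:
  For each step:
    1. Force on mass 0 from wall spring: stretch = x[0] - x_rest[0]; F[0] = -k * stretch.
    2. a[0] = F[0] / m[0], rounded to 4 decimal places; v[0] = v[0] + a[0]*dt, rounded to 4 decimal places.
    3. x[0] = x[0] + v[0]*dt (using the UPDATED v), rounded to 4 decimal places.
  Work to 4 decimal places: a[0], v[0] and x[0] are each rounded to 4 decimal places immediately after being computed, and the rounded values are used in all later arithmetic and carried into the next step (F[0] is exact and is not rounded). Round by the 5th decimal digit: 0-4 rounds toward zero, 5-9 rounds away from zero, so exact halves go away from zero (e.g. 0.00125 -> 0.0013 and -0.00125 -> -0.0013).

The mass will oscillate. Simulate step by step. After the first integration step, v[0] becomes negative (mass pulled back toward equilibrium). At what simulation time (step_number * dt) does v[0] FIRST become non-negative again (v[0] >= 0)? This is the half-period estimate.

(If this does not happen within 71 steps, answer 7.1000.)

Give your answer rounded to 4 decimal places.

Step 0: x=[6.1000] v=[0.0000]
Step 1: x=[6.0688] v=[-0.3117]
Step 2: x=[6.0074] v=[-0.6145]
Step 3: x=[5.9174] v=[-0.8999]
Step 4: x=[5.8014] v=[-1.1598]
Step 5: x=[5.6627] v=[-1.3869]
Step 6: x=[5.5052] v=[-1.5747]
Step 7: x=[5.3334] v=[-1.7178]
Step 8: x=[5.1522] v=[-1.8123]
Step 9: x=[4.9667] v=[-1.8554]
Step 10: x=[4.7821] v=[-1.8460]
Step 11: x=[4.6037] v=[-1.7843]
Step 12: x=[4.4365] v=[-1.6720]
Step 13: x=[4.2853] v=[-1.5123]
Step 14: x=[4.1543] v=[-1.3098]
Step 15: x=[4.0473] v=[-1.0702]
Step 16: x=[3.9673] v=[-0.8003]
Step 17: x=[3.9165] v=[-0.5077]
Step 18: x=[3.8964] v=[-0.2007]
Step 19: x=[3.9076] v=[0.1120]
First v>=0 after going negative at step 19, time=1.9000

Answer: 1.9000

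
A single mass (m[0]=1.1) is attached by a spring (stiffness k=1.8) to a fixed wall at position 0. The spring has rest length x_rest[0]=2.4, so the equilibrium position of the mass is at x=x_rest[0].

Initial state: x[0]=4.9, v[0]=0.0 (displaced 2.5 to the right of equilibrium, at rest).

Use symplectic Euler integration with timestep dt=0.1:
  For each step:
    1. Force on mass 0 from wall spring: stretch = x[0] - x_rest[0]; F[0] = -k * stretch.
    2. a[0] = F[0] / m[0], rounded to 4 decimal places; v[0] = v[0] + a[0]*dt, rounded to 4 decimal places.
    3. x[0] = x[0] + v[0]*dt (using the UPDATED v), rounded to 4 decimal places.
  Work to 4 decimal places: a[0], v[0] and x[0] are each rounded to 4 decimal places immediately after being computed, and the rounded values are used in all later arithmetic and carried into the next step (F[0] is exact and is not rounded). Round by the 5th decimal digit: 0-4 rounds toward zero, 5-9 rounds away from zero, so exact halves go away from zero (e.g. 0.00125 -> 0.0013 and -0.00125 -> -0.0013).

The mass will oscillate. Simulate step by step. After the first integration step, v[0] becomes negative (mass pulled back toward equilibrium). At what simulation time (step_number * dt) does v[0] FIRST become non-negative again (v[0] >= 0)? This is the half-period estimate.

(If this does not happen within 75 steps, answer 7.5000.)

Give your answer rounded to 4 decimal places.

Step 0: x=[4.9000] v=[0.0000]
Step 1: x=[4.8591] v=[-0.4091]
Step 2: x=[4.7780] v=[-0.8115]
Step 3: x=[4.6579] v=[-1.2006]
Step 4: x=[4.5009] v=[-1.5701]
Step 5: x=[4.3095] v=[-1.9139]
Step 6: x=[4.0869] v=[-2.2264]
Step 7: x=[3.8367] v=[-2.5024]
Step 8: x=[3.5630] v=[-2.7375]
Step 9: x=[3.2702] v=[-2.9278]
Step 10: x=[2.9632] v=[-3.0702]
Step 11: x=[2.6470] v=[-3.1624]
Step 12: x=[2.3267] v=[-3.2028]
Step 13: x=[2.0076] v=[-3.1908]
Step 14: x=[1.6949] v=[-3.1266]
Step 15: x=[1.3938] v=[-3.0112]
Step 16: x=[1.1091] v=[-2.8466]
Step 17: x=[0.8456] v=[-2.6354]
Step 18: x=[0.6075] v=[-2.3810]
Step 19: x=[0.3987] v=[-2.0877]
Step 20: x=[0.2227] v=[-1.7602]
Step 21: x=[0.0823] v=[-1.4039]
Step 22: x=[-0.0202] v=[-1.0246]
Step 23: x=[-0.0831] v=[-0.6286]
Step 24: x=[-0.1053] v=[-0.2223]
Step 25: x=[-0.0865] v=[0.1877]
First v>=0 after going negative at step 25, time=2.5000

Answer: 2.5000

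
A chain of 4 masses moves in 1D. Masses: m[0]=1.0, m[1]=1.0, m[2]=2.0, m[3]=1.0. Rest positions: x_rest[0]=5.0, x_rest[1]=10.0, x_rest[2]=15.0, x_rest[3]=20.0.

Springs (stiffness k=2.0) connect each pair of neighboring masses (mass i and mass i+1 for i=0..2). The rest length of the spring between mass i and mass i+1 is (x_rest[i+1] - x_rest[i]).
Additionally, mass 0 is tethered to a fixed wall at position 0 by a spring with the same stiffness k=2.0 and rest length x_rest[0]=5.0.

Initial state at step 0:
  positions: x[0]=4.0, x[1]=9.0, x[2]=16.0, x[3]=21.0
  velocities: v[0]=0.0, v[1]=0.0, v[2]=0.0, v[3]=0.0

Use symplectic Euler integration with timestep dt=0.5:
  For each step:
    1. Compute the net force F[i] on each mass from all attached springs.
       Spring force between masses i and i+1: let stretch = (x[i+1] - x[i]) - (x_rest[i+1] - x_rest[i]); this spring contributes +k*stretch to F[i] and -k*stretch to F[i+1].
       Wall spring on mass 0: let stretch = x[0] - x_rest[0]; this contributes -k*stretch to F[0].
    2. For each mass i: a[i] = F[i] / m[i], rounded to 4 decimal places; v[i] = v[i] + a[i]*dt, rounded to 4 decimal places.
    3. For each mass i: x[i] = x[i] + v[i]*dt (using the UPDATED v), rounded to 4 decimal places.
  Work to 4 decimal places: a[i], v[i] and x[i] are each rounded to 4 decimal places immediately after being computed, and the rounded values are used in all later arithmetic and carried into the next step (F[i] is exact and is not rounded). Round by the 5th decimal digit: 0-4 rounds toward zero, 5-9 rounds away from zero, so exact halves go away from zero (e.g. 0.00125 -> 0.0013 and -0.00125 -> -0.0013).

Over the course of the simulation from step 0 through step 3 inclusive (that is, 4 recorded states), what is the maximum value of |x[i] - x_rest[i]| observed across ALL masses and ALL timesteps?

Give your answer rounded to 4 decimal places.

Answer: 1.5000

Derivation:
Step 0: x=[4.0000 9.0000 16.0000 21.0000] v=[0.0000 0.0000 0.0000 0.0000]
Step 1: x=[4.5000 10.0000 15.5000 21.0000] v=[1.0000 2.0000 -1.0000 0.0000]
Step 2: x=[5.5000 11.0000 15.0000 20.7500] v=[2.0000 2.0000 -1.0000 -0.5000]
Step 3: x=[6.5000 11.2500 14.9375 20.1250] v=[2.0000 0.5000 -0.1250 -1.2500]
Max displacement = 1.5000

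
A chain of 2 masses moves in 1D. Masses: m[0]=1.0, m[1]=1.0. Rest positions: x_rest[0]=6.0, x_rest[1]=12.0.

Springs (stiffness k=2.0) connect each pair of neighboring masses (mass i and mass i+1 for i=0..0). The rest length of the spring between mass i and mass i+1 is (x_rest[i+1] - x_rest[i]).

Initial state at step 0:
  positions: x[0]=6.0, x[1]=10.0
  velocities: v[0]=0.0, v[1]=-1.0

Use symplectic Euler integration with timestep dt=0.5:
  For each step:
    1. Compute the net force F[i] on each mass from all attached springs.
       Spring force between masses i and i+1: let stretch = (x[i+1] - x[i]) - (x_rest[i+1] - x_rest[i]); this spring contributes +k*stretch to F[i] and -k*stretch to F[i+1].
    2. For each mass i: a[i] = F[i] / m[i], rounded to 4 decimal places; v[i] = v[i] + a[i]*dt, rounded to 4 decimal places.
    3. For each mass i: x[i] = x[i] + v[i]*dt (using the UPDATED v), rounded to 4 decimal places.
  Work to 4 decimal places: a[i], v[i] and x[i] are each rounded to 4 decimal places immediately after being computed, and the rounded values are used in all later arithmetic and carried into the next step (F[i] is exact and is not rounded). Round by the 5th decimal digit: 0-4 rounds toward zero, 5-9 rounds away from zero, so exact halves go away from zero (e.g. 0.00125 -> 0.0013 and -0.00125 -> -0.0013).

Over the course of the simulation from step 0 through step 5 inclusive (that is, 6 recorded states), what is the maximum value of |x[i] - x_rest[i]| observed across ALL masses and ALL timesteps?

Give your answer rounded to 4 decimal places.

Answer: 3.0000

Derivation:
Step 0: x=[6.0000 10.0000] v=[0.0000 -1.0000]
Step 1: x=[5.0000 10.5000] v=[-2.0000 1.0000]
Step 2: x=[3.7500 11.2500] v=[-2.5000 1.5000]
Step 3: x=[3.2500 11.2500] v=[-1.0000 0.0000]
Step 4: x=[3.7500 10.2500] v=[1.0000 -2.0000]
Step 5: x=[4.5000 9.0000] v=[1.5000 -2.5000]
Max displacement = 3.0000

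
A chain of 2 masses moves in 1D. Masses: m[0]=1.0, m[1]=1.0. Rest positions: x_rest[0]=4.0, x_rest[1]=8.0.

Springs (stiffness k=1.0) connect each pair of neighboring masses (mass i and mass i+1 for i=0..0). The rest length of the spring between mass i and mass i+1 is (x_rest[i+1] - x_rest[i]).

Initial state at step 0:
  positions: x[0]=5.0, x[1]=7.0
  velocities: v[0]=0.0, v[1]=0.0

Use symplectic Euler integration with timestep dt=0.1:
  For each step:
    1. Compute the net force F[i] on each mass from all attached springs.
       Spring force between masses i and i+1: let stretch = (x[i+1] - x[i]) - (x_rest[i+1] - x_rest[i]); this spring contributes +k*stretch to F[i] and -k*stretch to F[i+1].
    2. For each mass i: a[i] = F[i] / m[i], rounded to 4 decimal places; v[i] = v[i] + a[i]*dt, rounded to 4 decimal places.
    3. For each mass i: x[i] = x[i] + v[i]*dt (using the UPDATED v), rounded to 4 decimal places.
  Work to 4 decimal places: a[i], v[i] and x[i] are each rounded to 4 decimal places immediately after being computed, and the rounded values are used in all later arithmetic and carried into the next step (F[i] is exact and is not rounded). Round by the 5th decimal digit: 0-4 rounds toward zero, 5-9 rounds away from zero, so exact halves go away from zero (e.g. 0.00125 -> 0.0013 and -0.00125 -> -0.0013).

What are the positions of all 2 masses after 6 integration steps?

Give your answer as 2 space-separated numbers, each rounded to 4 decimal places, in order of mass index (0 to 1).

Answer: 4.6074 7.3928

Derivation:
Step 0: x=[5.0000 7.0000] v=[0.0000 0.0000]
Step 1: x=[4.9800 7.0200] v=[-0.2000 0.2000]
Step 2: x=[4.9404 7.0596] v=[-0.3960 0.3960]
Step 3: x=[4.8820 7.1180] v=[-0.5841 0.5841]
Step 4: x=[4.8060 7.1941] v=[-0.7605 0.7605]
Step 5: x=[4.7138 7.2863] v=[-0.9217 0.9217]
Step 6: x=[4.6074 7.3928] v=[-1.0645 1.0645]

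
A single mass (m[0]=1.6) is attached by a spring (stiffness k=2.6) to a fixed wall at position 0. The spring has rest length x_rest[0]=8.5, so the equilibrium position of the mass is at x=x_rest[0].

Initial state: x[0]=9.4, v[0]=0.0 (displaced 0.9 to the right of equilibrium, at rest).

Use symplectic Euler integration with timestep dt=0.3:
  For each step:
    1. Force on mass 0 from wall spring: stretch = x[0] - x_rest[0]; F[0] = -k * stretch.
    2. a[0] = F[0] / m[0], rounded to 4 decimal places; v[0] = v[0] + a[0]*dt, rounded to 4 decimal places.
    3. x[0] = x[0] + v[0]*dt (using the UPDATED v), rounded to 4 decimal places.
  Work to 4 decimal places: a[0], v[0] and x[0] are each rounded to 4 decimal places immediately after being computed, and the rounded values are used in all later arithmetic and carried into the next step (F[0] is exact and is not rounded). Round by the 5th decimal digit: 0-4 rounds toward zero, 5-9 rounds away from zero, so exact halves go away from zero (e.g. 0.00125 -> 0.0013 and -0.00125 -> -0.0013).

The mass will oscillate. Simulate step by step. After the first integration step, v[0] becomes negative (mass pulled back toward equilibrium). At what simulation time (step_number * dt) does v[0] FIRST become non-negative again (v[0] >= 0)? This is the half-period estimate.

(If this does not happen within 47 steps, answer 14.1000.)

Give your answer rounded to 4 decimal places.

Step 0: x=[9.4000] v=[0.0000]
Step 1: x=[9.2684] v=[-0.4388]
Step 2: x=[9.0244] v=[-0.8134]
Step 3: x=[8.7037] v=[-1.0691]
Step 4: x=[8.3532] v=[-1.1684]
Step 5: x=[8.0242] v=[-1.0968]
Step 6: x=[7.7648] v=[-0.8648]
Step 7: x=[7.6129] v=[-0.5064]
Step 8: x=[7.5907] v=[-0.0740]
Step 9: x=[7.7015] v=[0.3693]
First v>=0 after going negative at step 9, time=2.7000

Answer: 2.7000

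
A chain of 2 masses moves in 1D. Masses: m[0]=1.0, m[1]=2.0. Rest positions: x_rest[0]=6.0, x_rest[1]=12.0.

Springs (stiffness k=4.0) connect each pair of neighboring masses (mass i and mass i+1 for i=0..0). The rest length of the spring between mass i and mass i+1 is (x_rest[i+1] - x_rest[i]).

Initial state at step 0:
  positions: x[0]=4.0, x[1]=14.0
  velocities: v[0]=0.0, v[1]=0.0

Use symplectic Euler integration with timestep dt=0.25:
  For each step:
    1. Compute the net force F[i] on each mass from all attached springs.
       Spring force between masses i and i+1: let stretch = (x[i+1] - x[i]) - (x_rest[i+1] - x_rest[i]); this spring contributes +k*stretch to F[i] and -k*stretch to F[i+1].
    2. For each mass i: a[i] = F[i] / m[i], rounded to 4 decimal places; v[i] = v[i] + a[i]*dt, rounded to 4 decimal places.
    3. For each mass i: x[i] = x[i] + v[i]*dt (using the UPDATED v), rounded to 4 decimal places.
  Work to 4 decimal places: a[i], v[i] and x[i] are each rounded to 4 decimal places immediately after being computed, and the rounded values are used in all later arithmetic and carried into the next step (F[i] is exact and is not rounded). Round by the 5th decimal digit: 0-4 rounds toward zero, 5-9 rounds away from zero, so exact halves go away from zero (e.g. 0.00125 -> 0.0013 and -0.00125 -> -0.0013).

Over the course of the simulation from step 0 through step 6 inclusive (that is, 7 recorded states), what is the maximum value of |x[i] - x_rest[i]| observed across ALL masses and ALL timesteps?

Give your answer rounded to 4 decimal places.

Step 0: x=[4.0000 14.0000] v=[0.0000 0.0000]
Step 1: x=[5.0000 13.5000] v=[4.0000 -2.0000]
Step 2: x=[6.6250 12.6875] v=[6.5000 -3.2500]
Step 3: x=[8.2656 11.8672] v=[6.5625 -3.2813]
Step 4: x=[9.3066 11.3467] v=[4.1641 -2.0821]
Step 5: x=[9.3577 11.3212] v=[0.2042 -0.1022]
Step 6: x=[8.3996 11.8002] v=[-3.8323 1.9161]
Max displacement = 3.3577

Answer: 3.3577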